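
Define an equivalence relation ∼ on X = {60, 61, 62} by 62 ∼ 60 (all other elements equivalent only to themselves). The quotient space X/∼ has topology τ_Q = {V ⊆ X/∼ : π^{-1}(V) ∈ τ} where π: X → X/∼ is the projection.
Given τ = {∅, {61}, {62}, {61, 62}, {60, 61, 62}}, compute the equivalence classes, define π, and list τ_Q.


X/∼ = {[60=62], [61]}; |τ_Q| = 3.

Equivalence classes: [60=62], [61].
Quotient map π: X → X/∼ sends 60 ↦ [60=62], 61 ↦ [61], 62 ↦ [60=62].
For each subset V ⊆ X/∼, compute π^{-1}(V) ⊆ X and check whether π^{-1}(V) ∈ τ. V is open in τ_Q iff π^{-1}(V) ∈ τ.
  V = {}: π^{-1}(V) = ∅ ∈ τ ✓.
  V = {[60=62]}: π^{-1}(V) = {60, 62} ∉ τ ✗.
  V = {[61]}: π^{-1}(V) = {61} ∈ τ ✓.
  V = {[60=62], [61]}: π^{-1}(V) = {60, 61, 62} ∈ τ ✓.
Open sets in the quotient: τ_Q = {{}, {[61]}, {[60=62], [61]}} (3 elements).


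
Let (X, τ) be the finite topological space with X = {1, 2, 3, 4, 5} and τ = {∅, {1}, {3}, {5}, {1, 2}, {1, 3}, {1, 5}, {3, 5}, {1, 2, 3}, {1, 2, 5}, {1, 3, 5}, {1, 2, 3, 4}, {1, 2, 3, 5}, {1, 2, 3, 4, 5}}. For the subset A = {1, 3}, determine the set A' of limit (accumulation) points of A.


A' = {2, 4}

For each x ∈ X, list the open sets U ∈ τ with x ∈ U, then check whether U ∩ (A ∖ {x}) ≠ ∅ for every such U.
  x = 1: open {1} ∋ x has {1} ∩ (A ∖ {1}) = ∅, so x is NOT a limit point.
  x = 2: opens ∋ x are {1, 2}, {1, 2, 3}, {1, 2, 5}, {1, 2, 3, 4}, {1, 2, 3, 5}, {1, 2, 3, 4, 5}; each meets A ∖ {2}, so x IS a limit point.
  x = 3: open {3} ∋ x has {3} ∩ (A ∖ {3}) = ∅, so x is NOT a limit point.
  x = 4: opens ∋ x are {1, 2, 3, 4}, {1, 2, 3, 4, 5}; each meets A ∖ {4}, so x IS a limit point.
  x = 5: open {5} ∋ x has {5} ∩ (A ∖ {5}) = ∅, so x is NOT a limit point.
Collecting: A' = {2, 4}.


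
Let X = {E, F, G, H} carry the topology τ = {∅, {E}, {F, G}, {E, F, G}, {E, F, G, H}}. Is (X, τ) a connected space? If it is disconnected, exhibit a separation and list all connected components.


(X, τ) is connected.

Find clopen sets (U ∈ τ with X ∖ U ∈ τ):
  U = ∅, X ∖ U = {E, F, G, H} — both open, so U is clopen.
  U = {E, F, G, H}, X ∖ U = ∅ — both open, so U is clopen.
Only trivial clopens (∅ and X) exist, so (X, τ) is connected.
Compute connected components by grouping points that agree on all clopens:
  component: {E, F, G, H}


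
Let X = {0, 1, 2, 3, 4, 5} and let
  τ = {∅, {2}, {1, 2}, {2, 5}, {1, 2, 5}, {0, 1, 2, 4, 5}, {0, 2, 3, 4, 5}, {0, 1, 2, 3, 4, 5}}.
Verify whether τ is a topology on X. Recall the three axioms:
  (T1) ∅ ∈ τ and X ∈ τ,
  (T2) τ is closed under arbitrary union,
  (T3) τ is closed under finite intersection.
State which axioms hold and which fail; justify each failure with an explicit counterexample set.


τ is NOT a topology on X.

Axiom (T1): ∅ ∈ τ? Yes; X ∈ τ? Yes.
Axiom (T2/T3): check pairwise unions and intersections of members of τ.
Counterexample for (T3): {0, 1, 2, 4, 5} ∩ {0, 2, 3, 4, 5} = {0, 2, 4, 5} ∉ τ. Therefore τ is NOT a topology.


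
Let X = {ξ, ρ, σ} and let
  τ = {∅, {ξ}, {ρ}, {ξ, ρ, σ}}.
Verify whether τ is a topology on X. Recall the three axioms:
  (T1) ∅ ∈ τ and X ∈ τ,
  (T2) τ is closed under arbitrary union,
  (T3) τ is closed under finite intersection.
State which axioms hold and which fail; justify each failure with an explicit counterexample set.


τ is NOT a topology on X.

Axiom (T1): ∅ ∈ τ? Yes; X ∈ τ? Yes.
Axiom (T2/T3): check pairwise unions and intersections of members of τ.
Counterexample for (T2): {ξ} ∪ {ρ} = {ξ, ρ} ∉ τ. Therefore τ is NOT a topology.


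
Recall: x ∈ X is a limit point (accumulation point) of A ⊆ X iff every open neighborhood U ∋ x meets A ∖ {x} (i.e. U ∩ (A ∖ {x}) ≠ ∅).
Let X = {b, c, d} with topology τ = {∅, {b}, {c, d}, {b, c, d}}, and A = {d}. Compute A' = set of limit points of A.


A' = {c}

For each x ∈ X, list the open sets U ∈ τ with x ∈ U, then check whether U ∩ (A ∖ {x}) ≠ ∅ for every such U.
  x = b: open {b} ∋ x has {b} ∩ (A ∖ {b}) = ∅, so x is NOT a limit point.
  x = c: opens ∋ x are {c, d}, {b, c, d}; each meets A ∖ {c}, so x IS a limit point.
  x = d: open {c, d} ∋ x has {c, d} ∩ (A ∖ {d}) = ∅, so x is NOT a limit point.
Collecting: A' = {c}.


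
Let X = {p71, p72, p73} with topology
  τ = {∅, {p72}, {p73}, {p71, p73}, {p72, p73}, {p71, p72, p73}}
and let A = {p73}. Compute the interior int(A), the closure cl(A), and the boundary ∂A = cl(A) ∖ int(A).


int(A) = {p73}, cl(A) = {p71, p73}, ∂A = {p71}.

Closed sets in (X, τ) are complements of opens:
  closed(X, τ) = {∅, {p71}, {p72}, {p71, p72}, {p71, p73}, {p71, p72, p73}}.
int(A) = ⋃ {U ∈ τ : U ⊆ A}. Opens contained in A: ∅, {p73}.
Taking the union of these: int(A) = {p73}.
cl(A) = ⋂ {C closed : A ⊆ C}. Closed sets containing A: {p71, p73}, {p71, p72, p73}.
Intersecting these: cl(A) = {p71, p73}.
∂A = cl(A) ∖ int(A) = {p71, p73} ∖ {p73} = {p71}.


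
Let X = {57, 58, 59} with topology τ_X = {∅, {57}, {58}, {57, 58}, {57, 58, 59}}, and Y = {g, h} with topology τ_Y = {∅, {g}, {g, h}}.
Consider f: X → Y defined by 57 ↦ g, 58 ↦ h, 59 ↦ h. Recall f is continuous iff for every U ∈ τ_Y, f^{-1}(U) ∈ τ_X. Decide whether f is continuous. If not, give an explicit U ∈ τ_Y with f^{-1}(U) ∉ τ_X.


f IS continuous.

Compute f^{-1}(U) for each U ∈ τ_Y:
  U = ∅: f^{-1}(U) = ∅ ∈ τ_X ✓.
  U = {g}: f^{-1}(U) = {57} ∈ τ_X ✓.
  U = {g, h}: f^{-1}(U) = {57, 58, 59} ∈ τ_X ✓.
Every preimage lies in τ_X, so f IS continuous.


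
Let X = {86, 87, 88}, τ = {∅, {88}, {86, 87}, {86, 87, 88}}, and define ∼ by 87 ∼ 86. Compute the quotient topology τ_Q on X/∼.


X/∼ = {[86=87], [88]}; |τ_Q| = 4.

Equivalence classes: [86=87], [88].
Quotient map π: X → X/∼ sends 86 ↦ [86=87], 87 ↦ [86=87], 88 ↦ [88].
For each subset V ⊆ X/∼, compute π^{-1}(V) ⊆ X and check whether π^{-1}(V) ∈ τ. V is open in τ_Q iff π^{-1}(V) ∈ τ.
  V = {}: π^{-1}(V) = ∅ ∈ τ ✓.
  V = {[86=87]}: π^{-1}(V) = {86, 87} ∈ τ ✓.
  V = {[88]}: π^{-1}(V) = {88} ∈ τ ✓.
  V = {[86=87], [88]}: π^{-1}(V) = {86, 87, 88} ∈ τ ✓.
Open sets in the quotient: τ_Q = {{}, {[86=87]}, {[88]}, {[86=87], [88]}} (4 elements).


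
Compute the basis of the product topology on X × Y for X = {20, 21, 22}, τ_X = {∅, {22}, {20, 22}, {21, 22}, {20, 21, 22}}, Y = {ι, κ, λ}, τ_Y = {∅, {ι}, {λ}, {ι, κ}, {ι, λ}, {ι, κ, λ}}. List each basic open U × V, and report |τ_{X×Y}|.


Basis B = {∅ × ∅, {22} × {ι}, {22} × {λ}, {20, 22} × {ι}, {20, 22} × {λ}, {21, 22} × {ι}, {21, 22} × {λ}, {22} × {ι, κ}, {22} × {ι, λ}, {20, 21, 22} × {ι}, {20, 21, 22} × {λ}, {22} × {ι, κ, λ}, {20, 22} × {ι, κ}, {20, 22} × {ι, λ}, {21, 22} × {ι, κ}, {21, 22} × {ι, λ}, {20, 22} × {ι, κ, λ}, {20, 21, 22} × {ι, κ}, {20, 21, 22} × {ι, λ}, {21, 22} × {ι, κ, λ}, {20, 21, 22} × {ι, κ, λ}}; |τ_{X×Y}| = 70.

Enumerate products U × V with U ∈ τ_X, V ∈ τ_Y (deduplicated):
  ∅ × ∅ = {} (∅)
  {22} × {ι} = {(22,ι)}
  {22} × {λ} = {(22,λ)}
  {20, 22} × {ι} = {(20,ι), (22,ι)}
  {20, 22} × {λ} = {(20,λ), (22,λ)}
  {21, 22} × {ι} = {(21,ι), (22,ι)}
  {21, 22} × {λ} = {(21,λ), (22,λ)}
  {22} × {ι, κ} = {(22,ι), (22,κ)}
  {22} × {ι, λ} = {(22,ι), (22,λ)}
  {20, 21, 22} × {ι} = {(20,ι), (21,ι), (22,ι)}
  {20, 21, 22} × {λ} = {(20,λ), (21,λ), (22,λ)}
  {22} × {ι, κ, λ} = {(22,ι), (22,κ), (22,λ)}
  {20, 22} × {ι, κ} = {(20,ι), (20,κ), (22,ι), (22,κ)}
  {20, 22} × {ι, λ} = {(20,ι), (20,λ), (22,ι), (22,λ)}
  {21, 22} × {ι, κ} = {(21,ι), (21,κ), (22,ι), (22,κ)}
  {21, 22} × {ι, λ} = {(21,ι), (21,λ), (22,ι), (22,λ)}
  {20, 22} × {ι, κ, λ} = {(20,ι), (20,κ), (20,λ), (22,ι), (22,κ), (22,λ)}
  {20, 21, 22} × {ι, κ} = {(20,ι), (20,κ), (21,ι), (21,κ), (22,ι), (22,κ)}
  {20, 21, 22} × {ι, λ} = {(20,ι), (20,λ), (21,ι), (21,λ), (22,ι), (22,λ)}
  {21, 22} × {ι, κ, λ} = {(21,ι), (21,κ), (21,λ), (22,ι), (22,κ), (22,λ)}
  {20, 21, 22} × {ι, κ, λ} = {(20,ι), (20,κ), (20,λ), (21,ι), (21,κ), (21,λ), (22,ι), (22,κ), (22,λ)}
These 21 distinct sets form the basis B.
Close under arbitrary unions to get τ_{X×Y}; counting gives |τ_{X×Y}| = 70.


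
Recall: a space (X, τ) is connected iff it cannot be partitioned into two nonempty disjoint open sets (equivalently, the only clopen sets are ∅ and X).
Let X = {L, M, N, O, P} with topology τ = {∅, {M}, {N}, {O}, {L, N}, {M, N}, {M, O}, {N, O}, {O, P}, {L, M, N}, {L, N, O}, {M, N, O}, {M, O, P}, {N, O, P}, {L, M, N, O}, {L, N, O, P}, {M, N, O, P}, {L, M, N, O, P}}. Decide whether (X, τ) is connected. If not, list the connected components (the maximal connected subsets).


(X, τ) is disconnected; components = [{M}, {L, N}, {O, P}].

Find clopen sets (U ∈ τ with X ∖ U ∈ τ):
  U = ∅, X ∖ U = {L, M, N, O, P} — both open, so U is clopen.
  U = {M}, X ∖ U = {L, N, O, P} — both open, so U is clopen.
  U = {L, N}, X ∖ U = {M, O, P} — both open, so U is clopen.
  U = {O, P}, X ∖ U = {L, M, N} — both open, so U is clopen.
  U = {L, M, N}, X ∖ U = {O, P} — both open, so U is clopen.
  U = {M, O, P}, X ∖ U = {L, N} — both open, so U is clopen.
  U = {L, N, O, P}, X ∖ U = {M} — both open, so U is clopen.
  U = {L, M, N, O, P}, X ∖ U = ∅ — both open, so U is clopen.
Nontrivial clopen(s) exist: e.g. {L, M, N}. So (X, τ) is disconnected.
Compute connected components by grouping points that agree on all clopens:
  component: {M}
  component: {L, N}
  component: {O, P}


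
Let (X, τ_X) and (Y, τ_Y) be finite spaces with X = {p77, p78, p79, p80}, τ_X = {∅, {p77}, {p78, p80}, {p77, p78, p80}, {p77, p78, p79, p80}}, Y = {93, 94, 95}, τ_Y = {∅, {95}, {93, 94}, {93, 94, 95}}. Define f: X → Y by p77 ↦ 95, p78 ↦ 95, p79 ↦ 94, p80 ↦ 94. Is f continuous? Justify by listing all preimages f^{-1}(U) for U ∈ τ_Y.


f is NOT continuous.

Compute f^{-1}(U) for each U ∈ τ_Y:
  U = ∅: f^{-1}(U) = ∅ ∈ τ_X ✓.
  U = {95}: f^{-1}(U) = {p77, p78} ∉ τ_X ✗.
  U = {93, 94}: f^{-1}(U) = {p79, p80} ∉ τ_X ✗.
  U = {93, 94, 95}: f^{-1}(U) = {p77, p78, p79, p80} ∈ τ_X ✓.
Found U = {95} with f^{-1}(U) = {p77, p78} not in τ_X. Therefore f is NOT continuous.


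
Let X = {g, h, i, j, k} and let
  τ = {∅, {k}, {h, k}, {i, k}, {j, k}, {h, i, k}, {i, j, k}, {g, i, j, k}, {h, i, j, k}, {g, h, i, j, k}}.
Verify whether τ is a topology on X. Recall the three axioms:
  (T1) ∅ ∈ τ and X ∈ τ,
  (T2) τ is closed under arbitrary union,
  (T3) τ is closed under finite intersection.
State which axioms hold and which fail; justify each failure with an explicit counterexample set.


τ is NOT a topology on X.

Axiom (T1): ∅ ∈ τ? Yes; X ∈ τ? Yes.
Axiom (T2/T3): check pairwise unions and intersections of members of τ.
Counterexample for (T2): {h, k} ∪ {j, k} = {h, j, k} ∉ τ. Therefore τ is NOT a topology.


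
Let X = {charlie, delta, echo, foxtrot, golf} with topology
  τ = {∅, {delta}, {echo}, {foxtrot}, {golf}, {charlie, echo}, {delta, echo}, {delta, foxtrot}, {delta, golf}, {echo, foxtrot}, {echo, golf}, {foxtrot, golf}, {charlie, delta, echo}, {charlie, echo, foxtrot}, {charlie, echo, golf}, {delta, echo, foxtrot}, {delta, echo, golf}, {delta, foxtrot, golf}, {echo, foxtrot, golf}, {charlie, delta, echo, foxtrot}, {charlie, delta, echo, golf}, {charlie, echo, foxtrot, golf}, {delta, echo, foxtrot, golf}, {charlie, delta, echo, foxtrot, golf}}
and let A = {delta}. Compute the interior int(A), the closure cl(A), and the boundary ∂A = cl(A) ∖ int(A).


int(A) = {delta}, cl(A) = {delta}, ∂A = ∅.

Closed sets in (X, τ) are complements of opens:
  closed(X, τ) = {∅, {charlie}, {delta}, {foxtrot}, {golf}, {charlie, delta}, {charlie, echo}, {charlie, foxtrot}, {charlie, golf}, {delta, foxtrot}, {delta, golf}, {foxtrot, golf}, {charlie, delta, echo}, {charlie, delta, foxtrot}, {charlie, delta, golf}, {charlie, echo, foxtrot}, {charlie, echo, golf}, {charlie, foxtrot, golf}, {delta, foxtrot, golf}, {charlie, delta, echo, foxtrot}, {charlie, delta, echo, golf}, {charlie, delta, foxtrot, golf}, {charlie, echo, foxtrot, golf}, {charlie, delta, echo, foxtrot, golf}}.
int(A) = ⋃ {U ∈ τ : U ⊆ A}. Opens contained in A: ∅, {delta}.
Taking the union of these: int(A) = {delta}.
cl(A) = ⋂ {C closed : A ⊆ C}. Closed sets containing A: {delta}, {charlie, delta}, {delta, foxtrot}, {delta, golf}, {charlie, delta, echo}, {charlie, delta, foxtrot}, {charlie, delta, golf}, {delta, foxtrot, golf}, {charlie, delta, echo, foxtrot}, {charlie, delta, echo, golf}, {charlie, delta, foxtrot, golf}, {charlie, delta, echo, foxtrot, golf}.
Intersecting these: cl(A) = {delta}.
∂A = cl(A) ∖ int(A) = {delta} ∖ {delta} = ∅.


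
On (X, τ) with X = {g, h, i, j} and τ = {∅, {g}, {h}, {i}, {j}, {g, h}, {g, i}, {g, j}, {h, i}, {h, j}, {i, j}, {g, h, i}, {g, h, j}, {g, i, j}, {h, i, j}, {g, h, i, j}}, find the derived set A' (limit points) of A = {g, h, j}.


A' = ∅

For each x ∈ X, list the open sets U ∈ τ with x ∈ U, then check whether U ∩ (A ∖ {x}) ≠ ∅ for every such U.
  x = g: open {g} ∋ x has {g} ∩ (A ∖ {g}) = ∅, so x is NOT a limit point.
  x = h: open {h} ∋ x has {h} ∩ (A ∖ {h}) = ∅, so x is NOT a limit point.
  x = i: open {i} ∋ x has {i} ∩ (A ∖ {i}) = ∅, so x is NOT a limit point.
  x = j: open {j} ∋ x has {j} ∩ (A ∖ {j}) = ∅, so x is NOT a limit point.
Collecting: A' = ∅.


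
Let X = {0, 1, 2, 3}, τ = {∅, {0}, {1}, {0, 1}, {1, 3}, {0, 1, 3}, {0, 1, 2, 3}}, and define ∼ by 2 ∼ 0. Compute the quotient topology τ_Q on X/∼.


X/∼ = {[0=2], [1], [3]}; |τ_Q| = 4.

Equivalence classes: [0=2], [1], [3].
Quotient map π: X → X/∼ sends 0 ↦ [0=2], 1 ↦ [1], 2 ↦ [0=2], 3 ↦ [3].
For each subset V ⊆ X/∼, compute π^{-1}(V) ⊆ X and check whether π^{-1}(V) ∈ τ. V is open in τ_Q iff π^{-1}(V) ∈ τ.
  V = {}: π^{-1}(V) = ∅ ∈ τ ✓.
  V = {[0=2]}: π^{-1}(V) = {0, 2} ∉ τ ✗.
  V = {[1]}: π^{-1}(V) = {1} ∈ τ ✓.
  V = {[0=2], [1]}: π^{-1}(V) = {0, 1, 2} ∉ τ ✗.
  V = {[3]}: π^{-1}(V) = {3} ∉ τ ✗.
  V = {[0=2], [3]}: π^{-1}(V) = {0, 2, 3} ∉ τ ✗.
  V = {[1], [3]}: π^{-1}(V) = {1, 3} ∈ τ ✓.
  V = {[0=2], [1], [3]}: π^{-1}(V) = {0, 1, 2, 3} ∈ τ ✓.
Open sets in the quotient: τ_Q = {{}, {[1]}, {[1], [3]}, {[0=2], [1], [3]}} (4 elements).


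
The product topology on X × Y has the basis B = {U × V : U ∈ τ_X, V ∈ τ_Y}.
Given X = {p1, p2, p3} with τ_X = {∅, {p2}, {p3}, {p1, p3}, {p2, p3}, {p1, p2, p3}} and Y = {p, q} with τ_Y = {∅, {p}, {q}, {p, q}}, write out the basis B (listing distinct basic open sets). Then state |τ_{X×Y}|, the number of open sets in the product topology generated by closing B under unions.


Basis B = {∅ × ∅, {p2} × {p}, {p2} × {q}, {p3} × {p}, {p3} × {q}, {p1, p3} × {p}, {p1, p3} × {q}, {p2} × {p, q}, {p2, p3} × {p}, {p2, p3} × {q}, {p3} × {p, q}, {p1, p2, p3} × {p}, {p1, p2, p3} × {q}, {p1, p3} × {p, q}, {p2, p3} × {p, q}, {p1, p2, p3} × {p, q}}; |τ_{X×Y}| = 36.

Enumerate products U × V with U ∈ τ_X, V ∈ τ_Y (deduplicated):
  ∅ × ∅ = {} (∅)
  {p2} × {p} = {(p2,p)}
  {p2} × {q} = {(p2,q)}
  {p3} × {p} = {(p3,p)}
  {p3} × {q} = {(p3,q)}
  {p1, p3} × {p} = {(p1,p), (p3,p)}
  {p1, p3} × {q} = {(p1,q), (p3,q)}
  {p2} × {p, q} = {(p2,p), (p2,q)}
  {p2, p3} × {p} = {(p2,p), (p3,p)}
  {p2, p3} × {q} = {(p2,q), (p3,q)}
  {p3} × {p, q} = {(p3,p), (p3,q)}
  {p1, p2, p3} × {p} = {(p1,p), (p2,p), (p3,p)}
  {p1, p2, p3} × {q} = {(p1,q), (p2,q), (p3,q)}
  {p1, p3} × {p, q} = {(p1,p), (p1,q), (p3,p), (p3,q)}
  {p2, p3} × {p, q} = {(p2,p), (p2,q), (p3,p), (p3,q)}
  {p1, p2, p3} × {p, q} = {(p1,p), (p1,q), (p2,p), (p2,q), (p3,p), (p3,q)}
These 16 distinct sets form the basis B.
Close under arbitrary unions to get τ_{X×Y}; counting gives |τ_{X×Y}| = 36.


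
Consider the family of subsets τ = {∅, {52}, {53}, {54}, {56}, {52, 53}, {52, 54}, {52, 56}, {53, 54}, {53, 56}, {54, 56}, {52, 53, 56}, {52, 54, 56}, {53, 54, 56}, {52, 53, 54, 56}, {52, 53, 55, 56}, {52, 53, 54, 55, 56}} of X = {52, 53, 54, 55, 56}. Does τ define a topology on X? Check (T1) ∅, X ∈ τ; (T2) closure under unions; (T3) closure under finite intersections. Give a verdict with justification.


τ is NOT a topology on X.

Axiom (T1): ∅ ∈ τ? Yes; X ∈ τ? Yes.
Axiom (T2/T3): check pairwise unions and intersections of members of τ.
Counterexample for (T2): {52} ∪ {53, 54} = {52, 53, 54} ∉ τ. Therefore τ is NOT a topology.


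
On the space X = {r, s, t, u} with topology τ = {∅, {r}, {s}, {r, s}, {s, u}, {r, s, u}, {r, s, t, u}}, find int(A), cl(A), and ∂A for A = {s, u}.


int(A) = {s, u}, cl(A) = {s, t, u}, ∂A = {t}.

Closed sets in (X, τ) are complements of opens:
  closed(X, τ) = {∅, {t}, {r, t}, {t, u}, {r, t, u}, {s, t, u}, {r, s, t, u}}.
int(A) = ⋃ {U ∈ τ : U ⊆ A}. Opens contained in A: ∅, {s}, {s, u}.
Taking the union of these: int(A) = {s, u}.
cl(A) = ⋂ {C closed : A ⊆ C}. Closed sets containing A: {s, t, u}, {r, s, t, u}.
Intersecting these: cl(A) = {s, t, u}.
∂A = cl(A) ∖ int(A) = {s, t, u} ∖ {s, u} = {t}.


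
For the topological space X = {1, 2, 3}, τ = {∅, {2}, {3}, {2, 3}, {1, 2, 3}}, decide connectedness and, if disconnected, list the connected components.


(X, τ) is connected.

Find clopen sets (U ∈ τ with X ∖ U ∈ τ):
  U = ∅, X ∖ U = {1, 2, 3} — both open, so U is clopen.
  U = {1, 2, 3}, X ∖ U = ∅ — both open, so U is clopen.
Only trivial clopens (∅ and X) exist, so (X, τ) is connected.
Compute connected components by grouping points that agree on all clopens:
  component: {1, 2, 3}


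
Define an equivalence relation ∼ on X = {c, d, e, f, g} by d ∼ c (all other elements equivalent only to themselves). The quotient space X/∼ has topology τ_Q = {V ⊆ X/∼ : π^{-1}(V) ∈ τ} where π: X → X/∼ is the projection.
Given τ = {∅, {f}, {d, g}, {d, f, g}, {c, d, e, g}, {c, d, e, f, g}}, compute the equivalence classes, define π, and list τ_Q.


X/∼ = {[c=d], [e], [f], [g]}; |τ_Q| = 4.

Equivalence classes: [c=d], [e], [f], [g].
Quotient map π: X → X/∼ sends c ↦ [c=d], d ↦ [c=d], e ↦ [e], f ↦ [f], g ↦ [g].
For each subset V ⊆ X/∼, compute π^{-1}(V) ⊆ X and check whether π^{-1}(V) ∈ τ. V is open in τ_Q iff π^{-1}(V) ∈ τ.
  V = {}: π^{-1}(V) = ∅ ∈ τ ✓.
  V = {[c=d]}: π^{-1}(V) = {c, d} ∉ τ ✗.
  V = {[e]}: π^{-1}(V) = {e} ∉ τ ✗.
  V = {[c=d], [e]}: π^{-1}(V) = {c, d, e} ∉ τ ✗.
  V = {[f]}: π^{-1}(V) = {f} ∈ τ ✓.
  V = {[c=d], [f]}: π^{-1}(V) = {c, d, f} ∉ τ ✗.
  V = {[e], [f]}: π^{-1}(V) = {e, f} ∉ τ ✗.
  V = {[c=d], [e], [f]}: π^{-1}(V) = {c, d, e, f} ∉ τ ✗.
  V = {[g]}: π^{-1}(V) = {g} ∉ τ ✗.
  V = {[c=d], [g]}: π^{-1}(V) = {c, d, g} ∉ τ ✗.
  V = {[e], [g]}: π^{-1}(V) = {e, g} ∉ τ ✗.
  V = {[c=d], [e], [g]}: π^{-1}(V) = {c, d, e, g} ∈ τ ✓.
  V = {[f], [g]}: π^{-1}(V) = {f, g} ∉ τ ✗.
  V = {[c=d], [f], [g]}: π^{-1}(V) = {c, d, f, g} ∉ τ ✗.
  V = {[e], [f], [g]}: π^{-1}(V) = {e, f, g} ∉ τ ✗.
  V = {[c=d], [e], [f], [g]}: π^{-1}(V) = {c, d, e, f, g} ∈ τ ✓.
Open sets in the quotient: τ_Q = {{}, {[f]}, {[c=d], [e], [g]}, {[c=d], [e], [f], [g]}} (4 elements).


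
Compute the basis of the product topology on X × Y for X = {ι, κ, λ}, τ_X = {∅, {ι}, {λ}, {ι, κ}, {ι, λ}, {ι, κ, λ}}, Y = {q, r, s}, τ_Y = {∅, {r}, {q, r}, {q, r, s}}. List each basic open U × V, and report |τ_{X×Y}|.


Basis B = {∅ × ∅, {ι} × {r}, {λ} × {r}, {ι} × {q, r}, {ι, κ} × {r}, {ι, λ} × {r}, {λ} × {q, r}, {ι} × {q, r, s}, {ι, κ, λ} × {r}, {λ} × {q, r, s}, {ι, κ} × {q, r}, {ι, λ} × {q, r}, {ι, κ} × {q, r, s}, {ι, λ} × {q, r, s}, {ι, κ, λ} × {q, r}, {ι, κ, λ} × {q, r, s}}; |τ_{X×Y}| = 40.

Enumerate products U × V with U ∈ τ_X, V ∈ τ_Y (deduplicated):
  ∅ × ∅ = {} (∅)
  {ι} × {r} = {(ι,r)}
  {λ} × {r} = {(λ,r)}
  {ι} × {q, r} = {(ι,q), (ι,r)}
  {ι, κ} × {r} = {(ι,r), (κ,r)}
  {ι, λ} × {r} = {(ι,r), (λ,r)}
  {λ} × {q, r} = {(λ,q), (λ,r)}
  {ι} × {q, r, s} = {(ι,q), (ι,r), (ι,s)}
  {ι, κ, λ} × {r} = {(ι,r), (κ,r), (λ,r)}
  {λ} × {q, r, s} = {(λ,q), (λ,r), (λ,s)}
  {ι, κ} × {q, r} = {(ι,q), (ι,r), (κ,q), (κ,r)}
  {ι, λ} × {q, r} = {(ι,q), (ι,r), (λ,q), (λ,r)}
  {ι, κ} × {q, r, s} = {(ι,q), (ι,r), (ι,s), (κ,q), (κ,r), (κ,s)}
  {ι, λ} × {q, r, s} = {(ι,q), (ι,r), (ι,s), (λ,q), (λ,r), (λ,s)}
  {ι, κ, λ} × {q, r} = {(ι,q), (ι,r), (κ,q), (κ,r), (λ,q), (λ,r)}
  {ι, κ, λ} × {q, r, s} = {(ι,q), (ι,r), (ι,s), (κ,q), (κ,r), (κ,s), (λ,q), (λ,r), (λ,s)}
These 16 distinct sets form the basis B.
Close under arbitrary unions to get τ_{X×Y}; counting gives |τ_{X×Y}| = 40.


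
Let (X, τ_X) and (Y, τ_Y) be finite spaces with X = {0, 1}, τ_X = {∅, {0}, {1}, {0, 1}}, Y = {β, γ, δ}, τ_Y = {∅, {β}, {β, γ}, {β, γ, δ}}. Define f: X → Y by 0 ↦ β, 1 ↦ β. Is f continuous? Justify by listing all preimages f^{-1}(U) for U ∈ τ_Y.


f IS continuous.

Compute f^{-1}(U) for each U ∈ τ_Y:
  U = ∅: f^{-1}(U) = ∅ ∈ τ_X ✓.
  U = {β}: f^{-1}(U) = {0, 1} ∈ τ_X ✓.
  U = {β, γ}: f^{-1}(U) = {0, 1} ∈ τ_X ✓.
  U = {β, γ, δ}: f^{-1}(U) = {0, 1} ∈ τ_X ✓.
Every preimage lies in τ_X, so f IS continuous.


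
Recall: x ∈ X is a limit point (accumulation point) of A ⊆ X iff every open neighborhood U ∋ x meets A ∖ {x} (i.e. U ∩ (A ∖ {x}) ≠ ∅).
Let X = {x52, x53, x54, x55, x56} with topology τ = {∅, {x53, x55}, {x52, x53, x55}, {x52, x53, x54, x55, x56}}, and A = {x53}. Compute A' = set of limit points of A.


A' = {x52, x54, x55, x56}

For each x ∈ X, list the open sets U ∈ τ with x ∈ U, then check whether U ∩ (A ∖ {x}) ≠ ∅ for every such U.
  x = x52: opens ∋ x are {x52, x53, x55}, {x52, x53, x54, x55, x56}; each meets A ∖ {x52}, so x IS a limit point.
  x = x53: open {x53, x55} ∋ x has {x53, x55} ∩ (A ∖ {x53}) = ∅, so x is NOT a limit point.
  x = x54: opens ∋ x are {x52, x53, x54, x55, x56}; each meets A ∖ {x54}, so x IS a limit point.
  x = x55: opens ∋ x are {x53, x55}, {x52, x53, x55}, {x52, x53, x54, x55, x56}; each meets A ∖ {x55}, so x IS a limit point.
  x = x56: opens ∋ x are {x52, x53, x54, x55, x56}; each meets A ∖ {x56}, so x IS a limit point.
Collecting: A' = {x52, x54, x55, x56}.


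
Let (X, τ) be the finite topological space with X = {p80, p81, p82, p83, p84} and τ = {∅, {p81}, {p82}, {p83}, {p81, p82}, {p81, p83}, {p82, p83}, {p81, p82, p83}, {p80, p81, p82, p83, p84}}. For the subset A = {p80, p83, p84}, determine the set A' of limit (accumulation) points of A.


A' = {p80, p84}

For each x ∈ X, list the open sets U ∈ τ with x ∈ U, then check whether U ∩ (A ∖ {x}) ≠ ∅ for every such U.
  x = p80: opens ∋ x are {p80, p81, p82, p83, p84}; each meets A ∖ {p80}, so x IS a limit point.
  x = p81: open {p81} ∋ x has {p81} ∩ (A ∖ {p81}) = ∅, so x is NOT a limit point.
  x = p82: open {p82} ∋ x has {p82} ∩ (A ∖ {p82}) = ∅, so x is NOT a limit point.
  x = p83: open {p83} ∋ x has {p83} ∩ (A ∖ {p83}) = ∅, so x is NOT a limit point.
  x = p84: opens ∋ x are {p80, p81, p82, p83, p84}; each meets A ∖ {p84}, so x IS a limit point.
Collecting: A' = {p80, p84}.


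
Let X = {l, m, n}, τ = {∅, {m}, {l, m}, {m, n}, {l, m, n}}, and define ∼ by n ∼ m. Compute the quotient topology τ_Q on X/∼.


X/∼ = {[l], [m=n]}; |τ_Q| = 3.

Equivalence classes: [l], [m=n].
Quotient map π: X → X/∼ sends l ↦ [l], m ↦ [m=n], n ↦ [m=n].
For each subset V ⊆ X/∼, compute π^{-1}(V) ⊆ X and check whether π^{-1}(V) ∈ τ. V is open in τ_Q iff π^{-1}(V) ∈ τ.
  V = {}: π^{-1}(V) = ∅ ∈ τ ✓.
  V = {[l]}: π^{-1}(V) = {l} ∉ τ ✗.
  V = {[m=n]}: π^{-1}(V) = {m, n} ∈ τ ✓.
  V = {[l], [m=n]}: π^{-1}(V) = {l, m, n} ∈ τ ✓.
Open sets in the quotient: τ_Q = {{}, {[m=n]}, {[l], [m=n]}} (3 elements).


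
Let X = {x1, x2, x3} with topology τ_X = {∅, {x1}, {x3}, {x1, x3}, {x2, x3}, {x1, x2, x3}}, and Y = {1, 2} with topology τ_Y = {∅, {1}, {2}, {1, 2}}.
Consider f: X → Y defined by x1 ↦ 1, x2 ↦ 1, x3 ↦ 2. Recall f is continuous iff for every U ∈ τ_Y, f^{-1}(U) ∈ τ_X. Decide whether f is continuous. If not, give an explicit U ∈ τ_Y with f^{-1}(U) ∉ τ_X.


f is NOT continuous.

Compute f^{-1}(U) for each U ∈ τ_Y:
  U = ∅: f^{-1}(U) = ∅ ∈ τ_X ✓.
  U = {1}: f^{-1}(U) = {x1, x2} ∉ τ_X ✗.
  U = {2}: f^{-1}(U) = {x3} ∈ τ_X ✓.
  U = {1, 2}: f^{-1}(U) = {x1, x2, x3} ∈ τ_X ✓.
Found U = {1} with f^{-1}(U) = {x1, x2} not in τ_X. Therefore f is NOT continuous.


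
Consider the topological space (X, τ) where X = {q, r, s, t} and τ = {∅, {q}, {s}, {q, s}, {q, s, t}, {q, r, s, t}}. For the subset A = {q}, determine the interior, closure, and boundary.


int(A) = {q}, cl(A) = {q, r, t}, ∂A = {r, t}.

Closed sets in (X, τ) are complements of opens:
  closed(X, τ) = {∅, {r}, {r, t}, {q, r, t}, {r, s, t}, {q, r, s, t}}.
int(A) = ⋃ {U ∈ τ : U ⊆ A}. Opens contained in A: ∅, {q}.
Taking the union of these: int(A) = {q}.
cl(A) = ⋂ {C closed : A ⊆ C}. Closed sets containing A: {q, r, t}, {q, r, s, t}.
Intersecting these: cl(A) = {q, r, t}.
∂A = cl(A) ∖ int(A) = {q, r, t} ∖ {q} = {r, t}.


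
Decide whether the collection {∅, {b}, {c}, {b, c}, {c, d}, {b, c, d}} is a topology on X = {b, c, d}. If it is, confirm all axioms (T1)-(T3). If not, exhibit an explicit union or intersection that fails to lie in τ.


τ IS a topology on X.

Axiom (T1): ∅ ∈ τ? Yes; X ∈ τ? Yes.
Axiom (T2/T3): check pairwise unions and intersections of members of τ.
All pairwise intersections and unions checked — each lies in τ. Therefore τ satisfies (T1), (T2), (T3): it IS a topology on X.


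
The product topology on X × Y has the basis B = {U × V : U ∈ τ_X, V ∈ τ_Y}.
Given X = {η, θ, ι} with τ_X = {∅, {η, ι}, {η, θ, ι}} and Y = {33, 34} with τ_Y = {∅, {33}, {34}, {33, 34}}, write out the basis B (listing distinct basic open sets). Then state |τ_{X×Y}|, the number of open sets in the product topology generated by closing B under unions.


Basis B = {∅ × ∅, {η, ι} × {33}, {η, ι} × {34}, {η, θ, ι} × {33}, {η, θ, ι} × {34}, {η, ι} × {33, 34}, {η, θ, ι} × {33, 34}}; |τ_{X×Y}| = 9.

Enumerate products U × V with U ∈ τ_X, V ∈ τ_Y (deduplicated):
  ∅ × ∅ = {} (∅)
  {η, ι} × {33} = {(η,33), (ι,33)}
  {η, ι} × {34} = {(η,34), (ι,34)}
  {η, θ, ι} × {33} = {(η,33), (θ,33), (ι,33)}
  {η, θ, ι} × {34} = {(η,34), (θ,34), (ι,34)}
  {η, ι} × {33, 34} = {(η,33), (η,34), (ι,33), (ι,34)}
  {η, θ, ι} × {33, 34} = {(η,33), (η,34), (θ,33), (θ,34), (ι,33), (ι,34)}
These 7 distinct sets form the basis B.
Close under arbitrary unions to get τ_{X×Y}; counting gives |τ_{X×Y}| = 9.


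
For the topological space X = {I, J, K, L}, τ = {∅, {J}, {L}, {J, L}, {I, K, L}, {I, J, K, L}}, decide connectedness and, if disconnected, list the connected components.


(X, τ) is disconnected; components = [{J}, {I, K, L}].

Find clopen sets (U ∈ τ with X ∖ U ∈ τ):
  U = ∅, X ∖ U = {I, J, K, L} — both open, so U is clopen.
  U = {J}, X ∖ U = {I, K, L} — both open, so U is clopen.
  U = {I, K, L}, X ∖ U = {J} — both open, so U is clopen.
  U = {I, J, K, L}, X ∖ U = ∅ — both open, so U is clopen.
Nontrivial clopen(s) exist: e.g. {I, K, L}. So (X, τ) is disconnected.
Compute connected components by grouping points that agree on all clopens:
  component: {J}
  component: {I, K, L}


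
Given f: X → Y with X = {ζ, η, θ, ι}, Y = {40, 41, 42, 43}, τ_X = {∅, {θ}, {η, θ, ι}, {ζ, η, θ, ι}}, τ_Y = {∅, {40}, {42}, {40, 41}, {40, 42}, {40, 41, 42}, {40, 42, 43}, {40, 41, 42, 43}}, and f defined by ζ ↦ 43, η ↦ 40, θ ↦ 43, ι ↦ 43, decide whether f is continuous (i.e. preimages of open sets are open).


f is NOT continuous.

Compute f^{-1}(U) for each U ∈ τ_Y:
  U = ∅: f^{-1}(U) = ∅ ∈ τ_X ✓.
  U = {40}: f^{-1}(U) = {η} ∉ τ_X ✗.
  U = {42}: f^{-1}(U) = ∅ ∈ τ_X ✓.
  U = {40, 41}: f^{-1}(U) = {η} ∉ τ_X ✗.
  U = {40, 42}: f^{-1}(U) = {η} ∉ τ_X ✗.
  U = {40, 41, 42}: f^{-1}(U) = {η} ∉ τ_X ✗.
  U = {40, 42, 43}: f^{-1}(U) = {ζ, η, θ, ι} ∈ τ_X ✓.
  U = {40, 41, 42, 43}: f^{-1}(U) = {ζ, η, θ, ι} ∈ τ_X ✓.
Found U = {40} with f^{-1}(U) = {η} not in τ_X. Therefore f is NOT continuous.


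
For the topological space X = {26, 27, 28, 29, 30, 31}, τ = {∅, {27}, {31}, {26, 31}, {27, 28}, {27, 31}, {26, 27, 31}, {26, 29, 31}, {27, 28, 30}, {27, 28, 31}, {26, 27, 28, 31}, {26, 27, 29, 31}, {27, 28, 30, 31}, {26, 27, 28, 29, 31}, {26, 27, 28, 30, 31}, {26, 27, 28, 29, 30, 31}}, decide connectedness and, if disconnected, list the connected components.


(X, τ) is disconnected; components = [{26, 29, 31}, {27, 28, 30}].

Find clopen sets (U ∈ τ with X ∖ U ∈ τ):
  U = ∅, X ∖ U = {26, 27, 28, 29, 30, 31} — both open, so U is clopen.
  U = {26, 29, 31}, X ∖ U = {27, 28, 30} — both open, so U is clopen.
  U = {27, 28, 30}, X ∖ U = {26, 29, 31} — both open, so U is clopen.
  U = {26, 27, 28, 29, 30, 31}, X ∖ U = ∅ — both open, so U is clopen.
Nontrivial clopen(s) exist: e.g. {26, 29, 31}. So (X, τ) is disconnected.
Compute connected components by grouping points that agree on all clopens:
  component: {26, 29, 31}
  component: {27, 28, 30}


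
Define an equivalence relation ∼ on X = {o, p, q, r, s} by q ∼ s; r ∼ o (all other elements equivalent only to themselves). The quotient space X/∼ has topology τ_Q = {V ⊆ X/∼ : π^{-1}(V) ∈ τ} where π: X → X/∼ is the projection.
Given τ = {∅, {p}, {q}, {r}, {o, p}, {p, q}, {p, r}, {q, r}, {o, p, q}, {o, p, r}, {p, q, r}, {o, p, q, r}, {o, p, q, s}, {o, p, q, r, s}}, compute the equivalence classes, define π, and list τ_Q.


X/∼ = {[o=r], [p], [q=s]}; |τ_Q| = 4.

Equivalence classes: [o=r], [p], [q=s].
Quotient map π: X → X/∼ sends o ↦ [o=r], p ↦ [p], q ↦ [q=s], r ↦ [o=r], s ↦ [q=s].
For each subset V ⊆ X/∼, compute π^{-1}(V) ⊆ X and check whether π^{-1}(V) ∈ τ. V is open in τ_Q iff π^{-1}(V) ∈ τ.
  V = {}: π^{-1}(V) = ∅ ∈ τ ✓.
  V = {[o=r]}: π^{-1}(V) = {o, r} ∉ τ ✗.
  V = {[p]}: π^{-1}(V) = {p} ∈ τ ✓.
  V = {[o=r], [p]}: π^{-1}(V) = {o, p, r} ∈ τ ✓.
  V = {[q=s]}: π^{-1}(V) = {q, s} ∉ τ ✗.
  V = {[o=r], [q=s]}: π^{-1}(V) = {o, q, r, s} ∉ τ ✗.
  V = {[p], [q=s]}: π^{-1}(V) = {p, q, s} ∉ τ ✗.
  V = {[o=r], [p], [q=s]}: π^{-1}(V) = {o, p, q, r, s} ∈ τ ✓.
Open sets in the quotient: τ_Q = {{}, {[p]}, {[o=r], [p]}, {[o=r], [p], [q=s]}} (4 elements).


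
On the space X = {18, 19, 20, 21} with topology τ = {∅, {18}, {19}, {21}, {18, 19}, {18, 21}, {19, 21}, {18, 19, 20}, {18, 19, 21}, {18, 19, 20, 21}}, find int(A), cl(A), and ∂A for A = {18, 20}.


int(A) = {18}, cl(A) = {18, 20}, ∂A = {20}.

Closed sets in (X, τ) are complements of opens:
  closed(X, τ) = {∅, {20}, {21}, {18, 20}, {19, 20}, {20, 21}, {18, 19, 20}, {18, 20, 21}, {19, 20, 21}, {18, 19, 20, 21}}.
int(A) = ⋃ {U ∈ τ : U ⊆ A}. Opens contained in A: ∅, {18}.
Taking the union of these: int(A) = {18}.
cl(A) = ⋂ {C closed : A ⊆ C}. Closed sets containing A: {18, 20}, {18, 19, 20}, {18, 20, 21}, {18, 19, 20, 21}.
Intersecting these: cl(A) = {18, 20}.
∂A = cl(A) ∖ int(A) = {18, 20} ∖ {18} = {20}.


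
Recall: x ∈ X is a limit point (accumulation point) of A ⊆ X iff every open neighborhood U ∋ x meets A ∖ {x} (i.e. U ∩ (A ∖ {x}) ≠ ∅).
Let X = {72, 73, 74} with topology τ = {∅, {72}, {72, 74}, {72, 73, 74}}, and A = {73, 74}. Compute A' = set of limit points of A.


A' = {73}

For each x ∈ X, list the open sets U ∈ τ with x ∈ U, then check whether U ∩ (A ∖ {x}) ≠ ∅ for every such U.
  x = 72: open {72} ∋ x has {72} ∩ (A ∖ {72}) = ∅, so x is NOT a limit point.
  x = 73: opens ∋ x are {72, 73, 74}; each meets A ∖ {73}, so x IS a limit point.
  x = 74: open {72, 74} ∋ x has {72, 74} ∩ (A ∖ {74}) = ∅, so x is NOT a limit point.
Collecting: A' = {73}.


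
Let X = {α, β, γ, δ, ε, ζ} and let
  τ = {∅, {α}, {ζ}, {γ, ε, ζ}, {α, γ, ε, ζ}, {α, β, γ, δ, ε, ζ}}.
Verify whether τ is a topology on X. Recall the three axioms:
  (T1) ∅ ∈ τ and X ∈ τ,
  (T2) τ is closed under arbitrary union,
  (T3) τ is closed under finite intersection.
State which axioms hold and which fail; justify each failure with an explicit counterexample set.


τ is NOT a topology on X.

Axiom (T1): ∅ ∈ τ? Yes; X ∈ τ? Yes.
Axiom (T2/T3): check pairwise unions and intersections of members of τ.
Counterexample for (T2): {α} ∪ {ζ} = {α, ζ} ∉ τ. Therefore τ is NOT a topology.


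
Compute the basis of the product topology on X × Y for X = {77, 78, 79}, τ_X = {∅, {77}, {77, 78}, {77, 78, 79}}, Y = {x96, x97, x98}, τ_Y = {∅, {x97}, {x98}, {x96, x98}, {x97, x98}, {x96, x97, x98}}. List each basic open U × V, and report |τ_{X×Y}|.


Basis B = {∅ × ∅, {77} × {x97}, {77} × {x98}, {77} × {x96, x98}, {77} × {x97, x98}, {77, 78} × {x97}, {77, 78} × {x98}, {77} × {x96, x97, x98}, {77, 78, 79} × {x97}, {77, 78, 79} × {x98}, {77, 78} × {x96, x98}, {77, 78} × {x97, x98}, {77, 78} × {x96, x97, x98}, {77, 78, 79} × {x96, x98}, {77, 78, 79} × {x97, x98}, {77, 78, 79} × {x96, x97, x98}}; |τ_{X×Y}| = 40.

Enumerate products U × V with U ∈ τ_X, V ∈ τ_Y (deduplicated):
  ∅ × ∅ = {} (∅)
  {77} × {x97} = {(77,x97)}
  {77} × {x98} = {(77,x98)}
  {77} × {x96, x98} = {(77,x96), (77,x98)}
  {77} × {x97, x98} = {(77,x97), (77,x98)}
  {77, 78} × {x97} = {(77,x97), (78,x97)}
  {77, 78} × {x98} = {(77,x98), (78,x98)}
  {77} × {x96, x97, x98} = {(77,x96), (77,x97), (77,x98)}
  {77, 78, 79} × {x97} = {(77,x97), (78,x97), (79,x97)}
  {77, 78, 79} × {x98} = {(77,x98), (78,x98), (79,x98)}
  {77, 78} × {x96, x98} = {(77,x96), (77,x98), (78,x96), (78,x98)}
  {77, 78} × {x97, x98} = {(77,x97), (77,x98), (78,x97), (78,x98)}
  {77, 78} × {x96, x97, x98} = {(77,x96), (77,x97), (77,x98), (78,x96), (78,x97), (78,x98)}
  {77, 78, 79} × {x96, x98} = {(77,x96), (77,x98), (78,x96), (78,x98), (79,x96), (79,x98)}
  {77, 78, 79} × {x97, x98} = {(77,x97), (77,x98), (78,x97), (78,x98), (79,x97), (79,x98)}
  {77, 78, 79} × {x96, x97, x98} = {(77,x96), (77,x97), (77,x98), (78,x96), (78,x97), (78,x98), (79,x96), (79,x97), (79,x98)}
These 16 distinct sets form the basis B.
Close under arbitrary unions to get τ_{X×Y}; counting gives |τ_{X×Y}| = 40.


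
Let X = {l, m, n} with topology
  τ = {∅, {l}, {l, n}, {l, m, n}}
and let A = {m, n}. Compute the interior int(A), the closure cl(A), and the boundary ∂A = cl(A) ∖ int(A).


int(A) = ∅, cl(A) = {m, n}, ∂A = {m, n}.

Closed sets in (X, τ) are complements of opens:
  closed(X, τ) = {∅, {m}, {m, n}, {l, m, n}}.
int(A) = ⋃ {U ∈ τ : U ⊆ A}. Opens contained in A: ∅.
Taking the union of these: int(A) = ∅.
cl(A) = ⋂ {C closed : A ⊆ C}. Closed sets containing A: {m, n}, {l, m, n}.
Intersecting these: cl(A) = {m, n}.
∂A = cl(A) ∖ int(A) = {m, n} ∖ ∅ = {m, n}.


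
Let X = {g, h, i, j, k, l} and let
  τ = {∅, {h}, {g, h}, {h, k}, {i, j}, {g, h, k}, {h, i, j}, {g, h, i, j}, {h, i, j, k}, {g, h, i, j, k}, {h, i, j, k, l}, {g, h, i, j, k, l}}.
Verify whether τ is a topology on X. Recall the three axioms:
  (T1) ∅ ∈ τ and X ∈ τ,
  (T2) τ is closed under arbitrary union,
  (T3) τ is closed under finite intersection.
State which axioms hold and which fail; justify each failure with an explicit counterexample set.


τ IS a topology on X.

Axiom (T1): ∅ ∈ τ? Yes; X ∈ τ? Yes.
Axiom (T2/T3): check pairwise unions and intersections of members of τ.
All pairwise intersections and unions checked — each lies in τ. Therefore τ satisfies (T1), (T2), (T3): it IS a topology on X.


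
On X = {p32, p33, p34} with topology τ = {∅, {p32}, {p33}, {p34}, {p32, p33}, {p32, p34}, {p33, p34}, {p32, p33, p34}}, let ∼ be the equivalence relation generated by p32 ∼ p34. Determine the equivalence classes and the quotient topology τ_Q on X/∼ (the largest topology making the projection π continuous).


X/∼ = {[p32=p34], [p33]}; |τ_Q| = 4.

Equivalence classes: [p32=p34], [p33].
Quotient map π: X → X/∼ sends p32 ↦ [p32=p34], p33 ↦ [p33], p34 ↦ [p32=p34].
For each subset V ⊆ X/∼, compute π^{-1}(V) ⊆ X and check whether π^{-1}(V) ∈ τ. V is open in τ_Q iff π^{-1}(V) ∈ τ.
  V = {}: π^{-1}(V) = ∅ ∈ τ ✓.
  V = {[p32=p34]}: π^{-1}(V) = {p32, p34} ∈ τ ✓.
  V = {[p33]}: π^{-1}(V) = {p33} ∈ τ ✓.
  V = {[p32=p34], [p33]}: π^{-1}(V) = {p32, p33, p34} ∈ τ ✓.
Open sets in the quotient: τ_Q = {{}, {[p32=p34]}, {[p33]}, {[p32=p34], [p33]}} (4 elements).


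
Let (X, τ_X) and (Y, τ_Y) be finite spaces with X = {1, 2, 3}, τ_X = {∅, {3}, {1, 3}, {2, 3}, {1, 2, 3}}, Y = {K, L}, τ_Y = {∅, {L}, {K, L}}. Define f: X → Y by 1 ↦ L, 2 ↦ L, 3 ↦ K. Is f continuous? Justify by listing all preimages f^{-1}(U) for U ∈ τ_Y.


f is NOT continuous.

Compute f^{-1}(U) for each U ∈ τ_Y:
  U = ∅: f^{-1}(U) = ∅ ∈ τ_X ✓.
  U = {L}: f^{-1}(U) = {1, 2} ∉ τ_X ✗.
  U = {K, L}: f^{-1}(U) = {1, 2, 3} ∈ τ_X ✓.
Found U = {L} with f^{-1}(U) = {1, 2} not in τ_X. Therefore f is NOT continuous.


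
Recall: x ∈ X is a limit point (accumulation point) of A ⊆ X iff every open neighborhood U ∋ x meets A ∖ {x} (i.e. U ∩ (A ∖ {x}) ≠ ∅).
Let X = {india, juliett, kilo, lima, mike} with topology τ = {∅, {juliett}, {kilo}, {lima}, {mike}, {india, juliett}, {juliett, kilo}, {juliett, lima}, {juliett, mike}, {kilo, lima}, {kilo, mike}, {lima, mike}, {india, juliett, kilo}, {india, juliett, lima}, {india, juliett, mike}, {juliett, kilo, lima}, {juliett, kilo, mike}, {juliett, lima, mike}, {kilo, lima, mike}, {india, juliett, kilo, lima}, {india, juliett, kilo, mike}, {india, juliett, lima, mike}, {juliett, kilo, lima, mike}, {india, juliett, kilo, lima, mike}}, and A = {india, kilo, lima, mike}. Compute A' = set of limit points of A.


A' = ∅

For each x ∈ X, list the open sets U ∈ τ with x ∈ U, then check whether U ∩ (A ∖ {x}) ≠ ∅ for every such U.
  x = india: open {india, juliett} ∋ x has {india, juliett} ∩ (A ∖ {india}) = ∅, so x is NOT a limit point.
  x = juliett: open {juliett} ∋ x has {juliett} ∩ (A ∖ {juliett}) = ∅, so x is NOT a limit point.
  x = kilo: open {kilo} ∋ x has {kilo} ∩ (A ∖ {kilo}) = ∅, so x is NOT a limit point.
  x = lima: open {lima} ∋ x has {lima} ∩ (A ∖ {lima}) = ∅, so x is NOT a limit point.
  x = mike: open {mike} ∋ x has {mike} ∩ (A ∖ {mike}) = ∅, so x is NOT a limit point.
Collecting: A' = ∅.


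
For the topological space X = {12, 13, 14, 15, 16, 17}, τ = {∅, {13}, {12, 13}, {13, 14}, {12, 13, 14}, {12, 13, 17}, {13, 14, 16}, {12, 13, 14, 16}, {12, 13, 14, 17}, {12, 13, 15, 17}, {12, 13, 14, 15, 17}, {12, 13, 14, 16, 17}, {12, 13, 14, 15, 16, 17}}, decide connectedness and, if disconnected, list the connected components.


(X, τ) is connected.

Find clopen sets (U ∈ τ with X ∖ U ∈ τ):
  U = ∅, X ∖ U = {12, 13, 14, 15, 16, 17} — both open, so U is clopen.
  U = {12, 13, 14, 15, 16, 17}, X ∖ U = ∅ — both open, so U is clopen.
Only trivial clopens (∅ and X) exist, so (X, τ) is connected.
Compute connected components by grouping points that agree on all clopens:
  component: {12, 13, 14, 15, 16, 17}


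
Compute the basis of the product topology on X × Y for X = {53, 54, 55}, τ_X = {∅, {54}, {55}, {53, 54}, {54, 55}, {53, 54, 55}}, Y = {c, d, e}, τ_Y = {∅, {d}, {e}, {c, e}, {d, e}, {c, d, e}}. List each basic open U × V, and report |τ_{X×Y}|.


Basis B = {∅ × ∅, {54} × {d}, {54} × {e}, {55} × {d}, {55} × {e}, {53, 54} × {d}, {53, 54} × {e}, {54} × {c, e}, {54} × {d, e}, {54, 55} × {d}, {54, 55} × {e}, {55} × {c, e}, {55} × {d, e}, {53, 54, 55} × {d}, {53, 54, 55} × {e}, {54} × {c, d, e}, {55} × {c, d, e}, {53, 54} × {c, e}, {53, 54} × {d, e}, {54, 55} × {c, e}, {54, 55} × {d, e}, {53, 54} × {c, d, e}, {53, 54, 55} × {c, e}, {53, 54, 55} × {d, e}, {54, 55} × {c, d, e}, {53, 54, 55} × {c, d, e}}; |τ_{X×Y}| = 108.

Enumerate products U × V with U ∈ τ_X, V ∈ τ_Y (deduplicated):
  ∅ × ∅ = {} (∅)
  {54} × {d} = {(54,d)}
  {54} × {e} = {(54,e)}
  {55} × {d} = {(55,d)}
  {55} × {e} = {(55,e)}
  {53, 54} × {d} = {(53,d), (54,d)}
  {53, 54} × {e} = {(53,e), (54,e)}
  {54} × {c, e} = {(54,c), (54,e)}
  {54} × {d, e} = {(54,d), (54,e)}
  {54, 55} × {d} = {(54,d), (55,d)}
  {54, 55} × {e} = {(54,e), (55,e)}
  {55} × {c, e} = {(55,c), (55,e)}
  {55} × {d, e} = {(55,d), (55,e)}
  {53, 54, 55} × {d} = {(53,d), (54,d), (55,d)}
  {53, 54, 55} × {e} = {(53,e), (54,e), (55,e)}
  {54} × {c, d, e} = {(54,c), (54,d), (54,e)}
  {55} × {c, d, e} = {(55,c), (55,d), (55,e)}
  {53, 54} × {c, e} = {(53,c), (53,e), (54,c), (54,e)}
  {53, 54} × {d, e} = {(53,d), (53,e), (54,d), (54,e)}
  {54, 55} × {c, e} = {(54,c), (54,e), (55,c), (55,e)}
  {54, 55} × {d, e} = {(54,d), (54,e), (55,d), (55,e)}
  {53, 54} × {c, d, e} = {(53,c), (53,d), (53,e), (54,c), (54,d), (54,e)}
  {53, 54, 55} × {c, e} = {(53,c), (53,e), (54,c), (54,e), (55,c), (55,e)}
  {53, 54, 55} × {d, e} = {(53,d), (53,e), (54,d), (54,e), (55,d), (55,e)}
  {54, 55} × {c, d, e} = {(54,c), (54,d), (54,e), (55,c), (55,d), (55,e)}
  {53, 54, 55} × {c, d, e} = {(53,c), (53,d), (53,e), (54,c), (54,d), (54,e), (55,c), (55,d), (55,e)}
These 26 distinct sets form the basis B.
Close under arbitrary unions to get τ_{X×Y}; counting gives |τ_{X×Y}| = 108.
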